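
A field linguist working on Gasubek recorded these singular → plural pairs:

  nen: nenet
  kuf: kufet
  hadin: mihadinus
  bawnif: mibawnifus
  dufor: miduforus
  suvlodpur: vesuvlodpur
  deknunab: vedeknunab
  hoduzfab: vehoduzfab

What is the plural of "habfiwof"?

vehabfiwof

"habfiwof" has 3 vowels. The stems with 3 vowels (suvlodpur → vesuvlodpur, deknunab → vedeknunab, hoduzfab → vehoduzfab) add the prefix ve-.
The other patterns: stems with 1 vowel add -et; stems with 2 vowels add mi- … -us around the stem.
So habfiwof → vehabfiwof.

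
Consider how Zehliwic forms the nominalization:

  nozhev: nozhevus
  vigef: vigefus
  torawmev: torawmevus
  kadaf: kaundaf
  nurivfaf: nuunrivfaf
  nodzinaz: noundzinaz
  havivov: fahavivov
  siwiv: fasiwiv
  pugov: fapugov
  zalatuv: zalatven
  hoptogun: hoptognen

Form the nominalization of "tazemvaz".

taunzemvaz

vigef and kadaf both end in -f yet inflect differently (vigefus, kaundaf), so the final letter is not what conditions the rule; the last vowel is.
"tazemvaz" has last vowel 'a'. The stems whose last vowel is 'a' (kadaf → kaundaf, nurivfaf → nuunrivfaf, nodzinaz → noundzinaz) insert -un- after the first vowel.
The other patterns: stems whose last vowel is 'e' add -us; stems whose last vowel is 'i' or 'o' add the prefix fa-; stems whose last vowel is 'u' delete the last vowel and add -en.
So tazemvaz → taunzemvaz.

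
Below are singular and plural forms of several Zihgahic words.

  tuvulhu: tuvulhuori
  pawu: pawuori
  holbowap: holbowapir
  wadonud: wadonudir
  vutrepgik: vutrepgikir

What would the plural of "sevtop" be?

tuvulhu and wadonud both have last vowel 'u' yet inflect differently (tuvulhuori, wadonudir), so the last vowel is not what conditions the rule; whether the stem ends in a vowel or a consonant is.
"sevtop" ends in a consonant. The stems ending in a consonant (holbowap → holbowapir, wadonud → wadonudir, vutrepgik → vutrepgikir) add -ir.
So sevtop → sevtopir.

sevtopir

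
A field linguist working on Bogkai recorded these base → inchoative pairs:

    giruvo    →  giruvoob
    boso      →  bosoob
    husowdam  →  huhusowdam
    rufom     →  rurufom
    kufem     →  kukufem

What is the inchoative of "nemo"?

nemoob

giruvo and rufom both have last vowel 'o' yet inflect differently (giruvoob, rurufom), so the last vowel is not what conditions the rule; the final letter is.
"nemo" ends in -o. The stems ending in -o (giruvo → giruvoob, boso → bosoob) add -ob.
So nemo → nemoob.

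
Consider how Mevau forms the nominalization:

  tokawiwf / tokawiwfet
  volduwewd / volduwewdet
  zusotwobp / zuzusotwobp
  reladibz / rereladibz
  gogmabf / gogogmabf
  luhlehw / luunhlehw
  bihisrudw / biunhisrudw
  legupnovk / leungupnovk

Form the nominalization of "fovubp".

fofovubp

tokawiwf and gogmabf both end in -f yet inflect differently (tokawiwfet, gogogmabf), so the final letter is not what conditions the rule; the second-to-last letter is.
"fovubp" has second-to-last letter 'b'. The stems whose second-to-last letter is 'b' (zusotwobp → zuzusotwobp, reladibz → rereladibz, gogmabf → gogogmabf) repeat the first consonant+vowel as a prefix.
The other patterns: stems whose second-to-last letter is 'w' add -et; stems whose second-to-last letter is 'd', 'h' or 'v' insert -un- after the first vowel.
So fovubp → fofovubp.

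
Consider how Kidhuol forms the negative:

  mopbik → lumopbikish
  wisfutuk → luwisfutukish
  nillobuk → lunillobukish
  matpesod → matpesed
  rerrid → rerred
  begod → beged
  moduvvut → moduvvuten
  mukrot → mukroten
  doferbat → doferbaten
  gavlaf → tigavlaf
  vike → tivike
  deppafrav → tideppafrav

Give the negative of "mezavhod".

mezavhed

"mezavhod" ends in -d. The stems ending in -d (matpesod → matpesed, rerrid → rerred, begod → beged) change the last vowel to 'e'.
So mezavhod → mezavhed.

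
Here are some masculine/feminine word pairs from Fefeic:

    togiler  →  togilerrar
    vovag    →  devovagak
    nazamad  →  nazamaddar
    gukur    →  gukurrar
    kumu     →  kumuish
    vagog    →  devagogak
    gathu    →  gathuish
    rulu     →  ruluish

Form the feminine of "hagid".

hagiddar

"hagid" ends in -d. The one such stem in the data (nazamad → nazamaddar) doubles the final consonant and adds -ar (as do togiler, gukur), so the same rule applies.
So hagid → hagiddar.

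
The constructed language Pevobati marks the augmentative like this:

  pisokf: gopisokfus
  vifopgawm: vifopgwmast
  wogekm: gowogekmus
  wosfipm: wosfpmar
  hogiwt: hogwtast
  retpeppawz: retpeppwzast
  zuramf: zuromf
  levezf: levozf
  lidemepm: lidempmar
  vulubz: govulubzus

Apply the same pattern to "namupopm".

namuppmar

wosfipm and vifopgawm both end in -m yet inflect differently (wosfpmar, vifopgwmast), so the final letter is not what conditions the rule; the second-to-last letter is.
"namupopm" has second-to-last letter 'p'. The stems whose second-to-last letter is 'p' (wosfipm → wosfpmar, lidemepm → lidempmar) delete the last vowel and add -ar.
So namupopm → namuppmar.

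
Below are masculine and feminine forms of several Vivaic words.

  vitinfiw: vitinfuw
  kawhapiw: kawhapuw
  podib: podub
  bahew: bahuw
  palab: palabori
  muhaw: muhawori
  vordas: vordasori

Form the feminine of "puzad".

"puzad" has last vowel 'a'. The stems whose last vowel is 'a' (palab → palabori, vordas → vordasori, muhaw → muhawori) add -ori.
So puzad → puzadori.

puzadori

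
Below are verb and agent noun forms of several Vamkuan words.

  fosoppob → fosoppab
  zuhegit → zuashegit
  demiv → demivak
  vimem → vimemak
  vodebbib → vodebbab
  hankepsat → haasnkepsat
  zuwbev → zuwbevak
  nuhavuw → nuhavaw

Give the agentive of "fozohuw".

fozohaw

"fozohuw" ends in -w. The one such stem in the data (nuhavuw → nuhavaw) changes the last vowel to 'a' (as do fosoppob, vodebbib), so the same rule applies.
So fozohuw → fozohaw.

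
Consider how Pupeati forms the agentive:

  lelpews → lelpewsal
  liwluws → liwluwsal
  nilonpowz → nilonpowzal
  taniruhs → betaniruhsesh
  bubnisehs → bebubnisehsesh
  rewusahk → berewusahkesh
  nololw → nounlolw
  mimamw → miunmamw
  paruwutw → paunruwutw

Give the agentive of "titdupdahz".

betitdupdahzesh

lelpews and taniruhs both end in -s yet inflect differently (lelpewsal, betaniruhsesh), so the final letter is not what conditions the rule; the second-to-last letter is.
"titdupdahz" has second-to-last letter 'h'. The stems whose second-to-last letter is 'h' (taniruhs → betaniruhsesh, bubnisehs → bebubnisehsesh, rewusahk → berewusahkesh) add be- … -esh around the stem.
So titdupdahz → betitdupdahzesh.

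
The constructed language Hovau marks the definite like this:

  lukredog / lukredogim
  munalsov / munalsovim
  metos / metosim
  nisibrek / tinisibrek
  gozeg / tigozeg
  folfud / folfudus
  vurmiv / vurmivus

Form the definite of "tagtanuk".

lukredog and gozeg both end in -g yet inflect differently (lukredogim, tigozeg), so the final letter is not what conditions the rule; the last vowel is.
"tagtanuk" has last vowel 'u'. The one such stem in the data (folfud → folfudus) adds -us, so the same rule applies.
So tagtanuk → tagtanukus.

tagtanukus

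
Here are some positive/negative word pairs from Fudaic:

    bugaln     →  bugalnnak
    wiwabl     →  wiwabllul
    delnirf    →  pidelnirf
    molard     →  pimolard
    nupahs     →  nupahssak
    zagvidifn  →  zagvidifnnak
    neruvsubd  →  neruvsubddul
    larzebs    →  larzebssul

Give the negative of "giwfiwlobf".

giwfiwlobfful

molard and neruvsubd both end in -d yet inflect differently (pimolard, neruvsubddul), so the final letter is not what conditions the rule; the second-to-last letter is.
"giwfiwlobf" has second-to-last letter 'b'. The stems whose second-to-last letter is 'b' (larzebs → larzebssul, neruvsubd → neruvsubddul, wiwabl → wiwabllul) double the final consonant and add -ul.
The other patterns: stems whose second-to-last letter is 'r' add the prefix pi-; stems whose second-to-last letter is 'f', 'h' or 'l' double the final consonant and add -ak.
So giwfiwlobf → giwfiwlobfful.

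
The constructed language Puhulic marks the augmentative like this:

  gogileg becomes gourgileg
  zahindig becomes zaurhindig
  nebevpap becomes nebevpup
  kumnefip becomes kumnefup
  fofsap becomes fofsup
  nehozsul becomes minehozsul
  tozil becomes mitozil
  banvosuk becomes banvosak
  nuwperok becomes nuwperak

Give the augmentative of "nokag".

zahindig and kumnefip both have last vowel 'i' yet inflect differently (zaurhindig, kumnefup), so the last vowel is not what conditions the rule; the final letter is.
"nokag" ends in -g. The stems ending in -g (gogileg → gourgileg, zahindig → zaurhindig) insert -ur- after the first vowel.
The other patterns: stems ending in -p change the last vowel to 'u'; stems ending in -l add the prefix mi-; stems ending in -k change the last vowel to 'a'.
So nokag → nourkag.

nourkag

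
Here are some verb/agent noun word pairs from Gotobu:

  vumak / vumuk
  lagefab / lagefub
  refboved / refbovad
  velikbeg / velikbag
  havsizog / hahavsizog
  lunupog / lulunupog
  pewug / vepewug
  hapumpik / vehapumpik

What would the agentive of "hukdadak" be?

hukdaduk

velikbeg and havsizog both end in -g yet inflect differently (velikbag, hahavsizog), so the final letter is not what conditions the rule; the last vowel is.
"hukdadak" has last vowel 'a'. The stems whose last vowel is 'a' (vumak → vumuk, lagefab → lagefub) change the last vowel to 'u'.
The other patterns: stems whose last vowel is 'e' change the last vowel to 'a'; stems whose last vowel is 'o' repeat the first consonant+vowel as a prefix; stems whose last vowel is 'i' or 'u' add the prefix ve-.
So hukdadak → hukdaduk.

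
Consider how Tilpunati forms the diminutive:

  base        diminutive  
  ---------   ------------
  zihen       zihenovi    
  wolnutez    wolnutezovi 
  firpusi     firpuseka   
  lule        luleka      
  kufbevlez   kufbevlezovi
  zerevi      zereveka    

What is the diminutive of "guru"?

"guru" ends in a vowel. The stems ending in a vowel (lule → luleka, zerevi → zereveka, firpusi → firpuseka) drop the final letter and add -eka.
The other pattern: stems ending in a consonant add -ovi.
So guru → gureka.

gureka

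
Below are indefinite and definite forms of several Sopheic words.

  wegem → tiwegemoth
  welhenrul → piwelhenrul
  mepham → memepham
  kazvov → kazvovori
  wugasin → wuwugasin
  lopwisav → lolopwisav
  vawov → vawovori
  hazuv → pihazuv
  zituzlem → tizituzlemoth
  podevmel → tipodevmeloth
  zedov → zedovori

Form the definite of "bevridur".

kazvov and hazuv both end in -v yet inflect differently (kazvovori, pihazuv), so the final letter is not what conditions the rule; the last vowel is.
"bevridur" has last vowel 'u'. The stems whose last vowel is 'u' (welhenrul → piwelhenrul, hazuv → pihazuv) add the prefix pi-.
The other patterns: stems whose last vowel is 'o' add -ori; stems whose last vowel is 'e' add ti- … -oth around the stem; stems whose last vowel is 'a' or 'i' repeat the first consonant+vowel as a prefix.
So bevridur → pibevridur.

pibevridur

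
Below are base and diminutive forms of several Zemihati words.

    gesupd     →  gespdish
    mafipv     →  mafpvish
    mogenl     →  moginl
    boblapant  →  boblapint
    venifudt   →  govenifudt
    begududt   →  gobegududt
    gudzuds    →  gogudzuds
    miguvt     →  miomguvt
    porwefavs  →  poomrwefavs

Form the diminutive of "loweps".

lowpsish

boblapant and venifudt both end in -t yet inflect differently (boblapint, govenifudt), so the final letter is not what conditions the rule; the second-to-last letter is.
"loweps" has second-to-last letter 'p'. The stems whose second-to-last letter is 'p' (gesupd → gespdish, mafipv → mafpvish) delete the last vowel and add -ish.
The other patterns: stems whose second-to-last letter is 'n' change the last vowel to 'i'; stems whose second-to-last letter is 'd' add the prefix go-; stems whose second-to-last letter is 'v' insert -om- after the first vowel.
So loweps → lowpsish.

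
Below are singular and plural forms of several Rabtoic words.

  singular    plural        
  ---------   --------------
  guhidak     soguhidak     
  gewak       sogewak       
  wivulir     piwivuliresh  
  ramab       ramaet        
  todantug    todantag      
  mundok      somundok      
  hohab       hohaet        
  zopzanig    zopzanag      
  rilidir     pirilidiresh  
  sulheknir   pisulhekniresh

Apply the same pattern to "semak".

sosemak

zopzanig and wivulir both have last vowel 'i' yet inflect differently (zopzanag, piwivuliresh), so the last vowel is not what conditions the rule; the final letter is.
"semak" ends in -k. The stems ending in -k (guhidak → soguhidak, mundok → somundok, gewak → sogewak) add the prefix so-.
The other patterns: stems ending in -g change the last vowel to 'a'; stems ending in -b drop the final letter and add -et; stems ending in -r add pi- … -esh around the stem.
So semak → sosemak.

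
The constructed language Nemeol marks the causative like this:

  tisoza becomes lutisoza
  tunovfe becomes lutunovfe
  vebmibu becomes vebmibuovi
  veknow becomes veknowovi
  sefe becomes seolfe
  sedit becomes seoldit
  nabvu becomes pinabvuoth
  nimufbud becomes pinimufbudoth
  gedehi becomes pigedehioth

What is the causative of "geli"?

pigelioth

"geli" begins with g-. The one such stem in the data (gedehi → pigedehioth) adds pi- … -oth around the stem, so the same rule applies.
So geli → pigelioth.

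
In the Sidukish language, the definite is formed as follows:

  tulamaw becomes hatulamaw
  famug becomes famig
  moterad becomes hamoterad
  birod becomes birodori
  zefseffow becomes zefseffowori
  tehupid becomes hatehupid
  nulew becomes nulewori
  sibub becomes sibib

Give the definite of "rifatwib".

moterad and birod both end in -d yet inflect differently (hamoterad, birodori), so the final letter is not what conditions the rule; the last vowel is.
"rifatwib" has last vowel 'i'. The one such stem in the data (tehupid → hatehupid) adds the prefix ha-, so the same rule applies.
So rifatwib → harifatwib.

harifatwib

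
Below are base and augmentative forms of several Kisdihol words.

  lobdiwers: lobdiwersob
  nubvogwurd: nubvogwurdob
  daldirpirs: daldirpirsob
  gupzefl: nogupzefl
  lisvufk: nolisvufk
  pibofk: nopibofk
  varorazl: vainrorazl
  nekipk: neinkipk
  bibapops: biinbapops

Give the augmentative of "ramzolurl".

gupzefl and varorazl both end in -l yet inflect differently (nogupzefl, vainrorazl), so the final letter is not what conditions the rule; the second-to-last letter is.
"ramzolurl" has second-to-last letter 'r'. The stems whose second-to-last letter is 'r' (lobdiwers → lobdiwersob, nubvogwurd → nubvogwurdob, daldirpirs → daldirpirsob) add -ob.
The other patterns: stems whose second-to-last letter is 'f' add the prefix no-; stems whose second-to-last letter is 'p' or 'z' insert -in- after the first vowel.
So ramzolurl → ramzolurlob.

ramzolurlob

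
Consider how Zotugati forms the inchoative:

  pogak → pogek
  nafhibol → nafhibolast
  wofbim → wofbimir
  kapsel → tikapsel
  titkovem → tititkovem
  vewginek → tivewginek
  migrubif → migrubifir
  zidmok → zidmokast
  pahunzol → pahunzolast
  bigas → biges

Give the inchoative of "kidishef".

tikidishef

wofbim and titkovem both end in -m yet inflect differently (wofbimir, tititkovem), so the final letter is not what conditions the rule; the last vowel is.
"kidishef" has last vowel 'e'. The stems whose last vowel is 'e' (vewginek → tivewginek, titkovem → tititkovem, kapsel → tikapsel) add the prefix ti-.
The other patterns: stems whose last vowel is 'i' add -ir; stems whose last vowel is 'a' change the last vowel to 'e'; stems whose last vowel is 'o' add -ast.
So kidishef → tikidishef.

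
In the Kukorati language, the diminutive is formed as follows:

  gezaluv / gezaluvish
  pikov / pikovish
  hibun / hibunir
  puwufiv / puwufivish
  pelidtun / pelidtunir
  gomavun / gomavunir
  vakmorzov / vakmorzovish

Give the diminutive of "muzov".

muzovish

gezaluv and hibun both have last vowel 'u' yet inflect differently (gezaluvish, hibunir), so the last vowel is not what conditions the rule; the final letter is.
"muzov" ends in -v. The stems ending in -v (vakmorzov → vakmorzovish, puwufiv → puwufivish, gezaluv → gezaluvish) add -ish.
The other pattern: stems ending in -n add -ir.
So muzov → muzovish.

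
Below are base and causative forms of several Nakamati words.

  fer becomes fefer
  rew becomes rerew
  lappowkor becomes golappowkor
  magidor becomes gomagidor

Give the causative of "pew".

fer and lappowkor both end in -r yet inflect differently (fefer, golappowkor), so the final letter is not what conditions the rule; the number of vowels is.
"pew" has 1 vowel. The stems with 1 vowel (fer → fefer, rew → rerew) repeat the first consonant+vowel as a prefix.
The other pattern: stems with 3 vowels add the prefix go-.
So pew → pepew.

pepew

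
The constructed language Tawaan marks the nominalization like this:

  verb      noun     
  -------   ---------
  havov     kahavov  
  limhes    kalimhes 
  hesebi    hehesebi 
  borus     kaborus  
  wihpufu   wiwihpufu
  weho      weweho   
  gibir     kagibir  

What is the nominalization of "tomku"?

havov and weho both have last vowel 'o' yet inflect differently (kahavov, weweho), so the last vowel is not what conditions the rule; whether the stem ends in a vowel or a consonant is.
"tomku" ends in a vowel. The stems ending in a vowel (weho → weweho, hesebi → hehesebi, wihpufu → wiwihpufu) repeat the first consonant+vowel as a prefix.
So tomku → totomku.

totomku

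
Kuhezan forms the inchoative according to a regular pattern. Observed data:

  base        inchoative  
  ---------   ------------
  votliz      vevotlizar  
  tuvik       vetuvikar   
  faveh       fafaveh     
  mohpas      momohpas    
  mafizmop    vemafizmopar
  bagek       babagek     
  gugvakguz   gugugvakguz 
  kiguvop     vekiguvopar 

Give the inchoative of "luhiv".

"luhiv" has last vowel 'i'. The stems whose last vowel is 'i' (tuvik → vetuvikar, votliz → vevotlizar) add ve- … -ar around the stem.
The other pattern: stems whose last vowel is 'a', 'e' or 'u' repeat the first consonant+vowel as a prefix.
So luhiv → veluhivar.

veluhivar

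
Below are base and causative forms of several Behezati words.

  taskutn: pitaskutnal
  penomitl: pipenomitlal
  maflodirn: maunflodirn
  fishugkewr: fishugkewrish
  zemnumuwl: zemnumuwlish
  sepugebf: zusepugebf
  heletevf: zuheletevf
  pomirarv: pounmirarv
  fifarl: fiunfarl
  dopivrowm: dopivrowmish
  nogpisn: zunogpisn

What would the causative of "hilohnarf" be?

hiunlohnarf

zemnumuwl and fifarl both end in -l yet inflect differently (zemnumuwlish, fiunfarl), so the final letter is not what conditions the rule; the second-to-last letter is.
"hilohnarf" has second-to-last letter 'r'. The stems whose second-to-last letter is 'r' (fifarl → fiunfarl, maflodirn → maunflodirn, pomirarv → pounmirarv) insert -un- after the first vowel.
The other patterns: stems whose second-to-last letter is 'w' add -ish; stems whose second-to-last letter is 't' add pi- … -al around the stem; stems whose second-to-last letter is 'b', 's' or 'v' add the prefix zu-.
So hilohnarf → hiunlohnarf.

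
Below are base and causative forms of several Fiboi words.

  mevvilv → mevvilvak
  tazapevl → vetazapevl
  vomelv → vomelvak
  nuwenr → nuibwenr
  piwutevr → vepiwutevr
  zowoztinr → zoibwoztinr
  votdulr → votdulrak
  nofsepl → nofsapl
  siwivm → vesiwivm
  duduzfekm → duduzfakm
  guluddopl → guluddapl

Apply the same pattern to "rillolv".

"rillolv" has second-to-last letter 'l'. The stems whose second-to-last letter is 'l' (votdulr → votdulrak, mevvilv → mevvilvak, vomelv → vomelvak) add -ak.
The other patterns: stems whose second-to-last letter is 'n' insert -ib- after the first vowel; stems whose second-to-last letter is 'v' add the prefix ve-; stems whose second-to-last letter is 'k' or 'p' change the last vowel to 'a'.
So rillolv → rillolvak.

rillolvak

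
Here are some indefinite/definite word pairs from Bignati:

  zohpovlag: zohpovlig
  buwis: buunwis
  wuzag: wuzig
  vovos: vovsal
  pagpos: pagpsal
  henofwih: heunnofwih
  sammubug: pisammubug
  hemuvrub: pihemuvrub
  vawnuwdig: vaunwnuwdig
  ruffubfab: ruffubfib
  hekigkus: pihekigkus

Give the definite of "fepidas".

fepidis

zohpovlag and sammubug both end in -g yet inflect differently (zohpovlig, pisammubug), so the final letter is not what conditions the rule; the last vowel is.
"fepidas" has last vowel 'a'. The stems whose last vowel is 'a' (zohpovlag → zohpovlig, wuzag → wuzig, ruffubfab → ruffubfib) change the last vowel to 'i'.
The other patterns: stems whose last vowel is 'o' delete the last vowel and add -al; stems whose last vowel is 'u' add the prefix pi-; stems whose last vowel is 'i' insert -un- after the first vowel.
So fepidas → fepidis.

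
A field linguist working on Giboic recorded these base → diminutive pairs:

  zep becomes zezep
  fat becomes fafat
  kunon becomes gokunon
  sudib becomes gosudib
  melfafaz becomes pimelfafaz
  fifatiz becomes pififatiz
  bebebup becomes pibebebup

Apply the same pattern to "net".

nenet

zep and bebebup both end in -p yet inflect differently (zezep, pibebebup), so the final letter is not what conditions the rule; the number of vowels is.
"net" has 1 vowel. The stems with 1 vowel (zep → zezep, fat → fafat) repeat the first consonant+vowel as a prefix.
So net → nenet.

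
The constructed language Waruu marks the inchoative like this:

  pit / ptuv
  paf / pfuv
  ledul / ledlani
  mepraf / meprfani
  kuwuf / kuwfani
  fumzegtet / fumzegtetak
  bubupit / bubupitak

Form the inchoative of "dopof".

dopfani

paf and mepraf both end in -f yet inflect differently (pfuv, meprfani), so the final letter is not what conditions the rule; the number of vowels is.
"dopof" has 2 vowels. The stems with 2 vowels (ledul → ledlani, mepraf → meprfani, kuwuf → kuwfani) delete the last vowel and add -ani.
So dopof → dopfani.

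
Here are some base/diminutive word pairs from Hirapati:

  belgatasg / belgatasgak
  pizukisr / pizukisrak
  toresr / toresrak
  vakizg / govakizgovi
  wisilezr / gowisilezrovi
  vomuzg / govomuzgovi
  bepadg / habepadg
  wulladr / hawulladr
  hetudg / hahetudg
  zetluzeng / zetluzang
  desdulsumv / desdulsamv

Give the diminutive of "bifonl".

bifanl

"bifonl" has second-to-last letter 'n'. The one such stem in the data (zetluzeng → zetluzang) changes the last vowel to 'a' (as does desdulsumv), so the same rule applies.
The other patterns: stems whose second-to-last letter is 's' add -ak; stems whose second-to-last letter is 'z' add go- … -ovi around the stem; stems whose second-to-last letter is 'd' add the prefix ha-.
So bifonl → bifanl.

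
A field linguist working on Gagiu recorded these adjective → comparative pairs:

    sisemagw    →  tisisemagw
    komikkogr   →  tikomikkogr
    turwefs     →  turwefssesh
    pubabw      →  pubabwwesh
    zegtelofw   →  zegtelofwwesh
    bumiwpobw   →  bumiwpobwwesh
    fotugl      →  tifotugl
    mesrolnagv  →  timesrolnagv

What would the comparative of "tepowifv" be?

tepowifvvesh

sisemagw and zegtelofw both end in -w yet inflect differently (tisisemagw, zegtelofwwesh), so the final letter is not what conditions the rule; the second-to-last letter is.
"tepowifv" has second-to-last letter 'f'. The stems whose second-to-last letter is 'f' (zegtelofw → zegtelofwwesh, turwefs → turwefssesh) double the final consonant and add -esh.
So tepowifv → tepowifvvesh.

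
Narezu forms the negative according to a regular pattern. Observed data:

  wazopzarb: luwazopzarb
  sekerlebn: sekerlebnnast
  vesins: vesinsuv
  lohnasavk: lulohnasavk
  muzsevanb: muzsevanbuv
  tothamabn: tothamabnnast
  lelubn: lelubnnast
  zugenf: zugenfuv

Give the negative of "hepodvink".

hepodvinkuv

muzsevanb and wazopzarb both end in -b yet inflect differently (muzsevanbuv, luwazopzarb), so the final letter is not what conditions the rule; the second-to-last letter is.
"hepodvink" has second-to-last letter 'n'. The stems whose second-to-last letter is 'n' (muzsevanb → muzsevanbuv, zugenf → zugenfuv, vesins → vesinsuv) add -uv.
The other patterns: stems whose second-to-last letter is 'b' double the final consonant and add -ast; stems whose second-to-last letter is 'r' or 'v' add the prefix lu-.
So hepodvink → hepodvinkuv.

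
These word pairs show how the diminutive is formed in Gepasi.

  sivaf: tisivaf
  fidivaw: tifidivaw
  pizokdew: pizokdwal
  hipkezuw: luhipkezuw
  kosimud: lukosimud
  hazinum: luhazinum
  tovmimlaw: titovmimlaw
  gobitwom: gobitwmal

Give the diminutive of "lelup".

lulelup

pizokdew and hipkezuw both end in -w yet inflect differently (pizokdwal, luhipkezuw), so the final letter is not what conditions the rule; the last vowel is.
"lelup" has last vowel 'u'. The stems whose last vowel is 'u' (hipkezuw → luhipkezuw, kosimud → lukosimud, hazinum → luhazinum) add the prefix lu-.
The other patterns: stems whose last vowel is 'e' or 'o' delete the last vowel and add -al; stems whose last vowel is 'a' add the prefix ti-.
So lelup → lulelup.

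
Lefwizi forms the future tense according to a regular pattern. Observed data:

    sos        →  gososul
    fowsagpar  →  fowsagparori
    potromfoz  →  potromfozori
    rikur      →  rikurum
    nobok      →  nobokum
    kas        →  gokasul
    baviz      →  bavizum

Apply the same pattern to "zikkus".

baviz and potromfoz both end in -z yet inflect differently (bavizum, potromfozori), so the final letter is not what conditions the rule; the number of vowels is.
"zikkus" has 2 vowels. The stems with 2 vowels (baviz → bavizum, rikur → rikurum, nobok → nobokum) add -um.
So zikkus → zikkusum.

zikkusum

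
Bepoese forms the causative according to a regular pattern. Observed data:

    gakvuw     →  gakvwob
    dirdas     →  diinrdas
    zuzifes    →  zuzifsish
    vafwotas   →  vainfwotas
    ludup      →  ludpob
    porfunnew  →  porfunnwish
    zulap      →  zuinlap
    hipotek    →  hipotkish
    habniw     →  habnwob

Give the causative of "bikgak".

biinkgak

zuzifes and dirdas both end in -s yet inflect differently (zuzifsish, diinrdas), so the final letter is not what conditions the rule; the last vowel is.
"bikgak" has last vowel 'a'. The stems whose last vowel is 'a' (dirdas → diinrdas, vafwotas → vainfwotas, zulap → zuinlap) insert -in- after the first vowel.
So bikgak → biinkgak.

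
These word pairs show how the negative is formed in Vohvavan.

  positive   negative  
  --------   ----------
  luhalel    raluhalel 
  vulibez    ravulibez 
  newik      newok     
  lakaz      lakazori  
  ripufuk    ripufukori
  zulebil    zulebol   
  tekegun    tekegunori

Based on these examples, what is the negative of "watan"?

watanori

ripufuk and newik both end in -k yet inflect differently (ripufukori, newok), so the final letter is not what conditions the rule; the last vowel is.
"watan" has last vowel 'a'. The one such stem in the data (lakaz → lakazori) adds -ori, so the same rule applies.
The other patterns: stems whose last vowel is 'i' change the last vowel to 'o'; stems whose last vowel is 'e' add the prefix ra-.
So watan → watanori.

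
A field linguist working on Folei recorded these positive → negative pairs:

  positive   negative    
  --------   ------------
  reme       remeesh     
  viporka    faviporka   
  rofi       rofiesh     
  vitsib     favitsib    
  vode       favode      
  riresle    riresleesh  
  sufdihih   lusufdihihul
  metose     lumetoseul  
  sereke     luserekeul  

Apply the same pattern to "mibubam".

lumibubamul

vode and riresle both end in -e yet inflect differently (favode, riresleesh), so the final letter is not what conditions the rule; the first letter is.
"mibubam" begins with m-. The one such stem in the data (metose → lumetoseul) adds lu- … -ul around the stem, so the same rule applies.
So mibubam → lumibubamul.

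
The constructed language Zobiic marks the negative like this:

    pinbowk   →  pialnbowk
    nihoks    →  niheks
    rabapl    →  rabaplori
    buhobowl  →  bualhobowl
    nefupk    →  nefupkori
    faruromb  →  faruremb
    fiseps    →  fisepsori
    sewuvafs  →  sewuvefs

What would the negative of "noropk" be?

noropkori

rabapl and buhobowl both end in -l yet inflect differently (rabaplori, bualhobowl), so the final letter is not what conditions the rule; the second-to-last letter is.
"noropk" has second-to-last letter 'p'. The stems whose second-to-last letter is 'p' (fiseps → fisepsori, rabapl → rabaplori, nefupk → nefupkori) add -ori.
So noropk → noropkori.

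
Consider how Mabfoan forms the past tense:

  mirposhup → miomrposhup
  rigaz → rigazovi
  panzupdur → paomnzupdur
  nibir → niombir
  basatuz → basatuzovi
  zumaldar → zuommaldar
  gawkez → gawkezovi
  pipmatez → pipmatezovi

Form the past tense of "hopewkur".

hoompewkur

basatuz and panzupdur both have last vowel 'u' yet inflect differently (basatuzovi, paomnzupdur), so the last vowel is not what conditions the rule; the final letter is.
"hopewkur" ends in -r. The stems ending in -r (panzupdur → paomnzupdur, zumaldar → zuommaldar, nibir → niombir) insert -om- after the first vowel.
So hopewkur → hoompewkur.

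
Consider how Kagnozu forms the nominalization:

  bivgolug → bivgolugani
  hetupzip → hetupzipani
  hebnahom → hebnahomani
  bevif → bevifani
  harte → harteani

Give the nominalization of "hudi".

Every pair shown (bivgolug → bivgolugani, hetupzip → hetupzipani, hebnahom → hebnahomani, …) follows the same rule: add -ani.
So hudi → hudiani.

hudiani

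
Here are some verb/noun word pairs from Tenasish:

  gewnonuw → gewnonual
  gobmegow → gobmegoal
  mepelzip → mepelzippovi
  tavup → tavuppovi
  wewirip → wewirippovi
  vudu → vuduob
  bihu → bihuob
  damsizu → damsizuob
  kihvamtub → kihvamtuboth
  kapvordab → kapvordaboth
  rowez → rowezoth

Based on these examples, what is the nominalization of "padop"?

"padop" ends in -p. The stems ending in -p (mepelzip → mepelzippovi, tavup → tavuppovi, wewirip → wewirippovi) double the final consonant and add -ovi.
The other patterns: stems ending in -w drop the final letter and add -al; stems ending in -u add -ob; stems ending in -b or -z add -oth.
So padop → padoppovi.

padoppovi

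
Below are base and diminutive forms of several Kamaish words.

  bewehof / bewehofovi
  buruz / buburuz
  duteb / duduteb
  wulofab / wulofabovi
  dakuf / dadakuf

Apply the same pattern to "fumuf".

wulofab and duteb both end in -b yet inflect differently (wulofabovi, duduteb), so the final letter is not what conditions the rule; the last vowel is.
"fumuf" has last vowel 'u'. The stems whose last vowel is 'u' (buruz → buburuz, dakuf → dadakuf) repeat the first consonant+vowel as a prefix.
The other pattern: stems whose last vowel is 'a' or 'o' add -ovi.
So fumuf → fufumuf.

fufumuf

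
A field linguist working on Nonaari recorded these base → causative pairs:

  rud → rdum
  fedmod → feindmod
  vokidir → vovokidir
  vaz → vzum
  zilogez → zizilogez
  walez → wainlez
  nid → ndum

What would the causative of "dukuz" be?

duinkuz

vaz and walez both end in -z yet inflect differently (vzum, wainlez), so the final letter is not what conditions the rule; the number of vowels is.
"dukuz" has 2 vowels. The stems with 2 vowels (walez → wainlez, fedmod → feindmod) insert -in- after the first vowel.
So dukuz → duinkuz.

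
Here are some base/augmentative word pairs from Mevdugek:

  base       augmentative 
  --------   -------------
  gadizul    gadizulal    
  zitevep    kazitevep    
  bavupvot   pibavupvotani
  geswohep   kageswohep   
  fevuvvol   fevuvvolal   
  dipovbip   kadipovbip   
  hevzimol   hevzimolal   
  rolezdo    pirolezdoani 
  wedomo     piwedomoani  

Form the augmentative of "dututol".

bavupvot and hevzimol both have last vowel 'o' yet inflect differently (pibavupvotani, hevzimolal), so the last vowel is not what conditions the rule; the final letter is.
"dututol" ends in -l. The stems ending in -l (gadizul → gadizulal, hevzimol → hevzimolal, fevuvvol → fevuvvolal) add -al.
So dututol → dututolal.

dututolal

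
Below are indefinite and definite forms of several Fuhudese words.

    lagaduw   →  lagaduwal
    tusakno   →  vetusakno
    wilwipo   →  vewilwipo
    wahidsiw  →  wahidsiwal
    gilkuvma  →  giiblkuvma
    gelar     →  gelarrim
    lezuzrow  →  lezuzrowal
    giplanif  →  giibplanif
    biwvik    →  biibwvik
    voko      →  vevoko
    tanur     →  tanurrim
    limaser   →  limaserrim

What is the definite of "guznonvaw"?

guznonvawal

"guznonvaw" ends in -w. The stems ending in -w (wahidsiw → wahidsiwal, lagaduw → lagaduwal, lezuzrow → lezuzrowal) add -al.
The other patterns: stems ending in -o add the prefix ve-; stems ending in -r double the final consonant and add -im; stems ending in -a, -f or -k insert -ib- after the first vowel.
So guznonvaw → guznonvawal.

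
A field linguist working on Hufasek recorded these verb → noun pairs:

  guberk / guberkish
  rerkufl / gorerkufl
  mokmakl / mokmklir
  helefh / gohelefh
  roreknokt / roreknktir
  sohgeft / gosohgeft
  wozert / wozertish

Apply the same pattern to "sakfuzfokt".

"sakfuzfokt" has second-to-last letter 'k'. The stems whose second-to-last letter is 'k' (roreknokt → roreknktir, mokmakl → mokmklir) delete the last vowel and add -ir.
So sakfuzfokt → sakfuzfktir.

sakfuzfktir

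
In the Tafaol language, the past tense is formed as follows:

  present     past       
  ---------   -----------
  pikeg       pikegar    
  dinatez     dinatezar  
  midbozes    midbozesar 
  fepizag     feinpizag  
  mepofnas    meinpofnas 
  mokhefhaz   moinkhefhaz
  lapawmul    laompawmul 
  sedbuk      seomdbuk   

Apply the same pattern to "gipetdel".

gipetdelar

"gipetdel" has last vowel 'e'. The stems whose last vowel is 'e' (pikeg → pikegar, dinatez → dinatezar, midbozes → midbozesar) add -ar.
The other patterns: stems whose last vowel is 'a' insert -in- after the first vowel; stems whose last vowel is 'u' insert -om- after the first vowel.
So gipetdel → gipetdelar.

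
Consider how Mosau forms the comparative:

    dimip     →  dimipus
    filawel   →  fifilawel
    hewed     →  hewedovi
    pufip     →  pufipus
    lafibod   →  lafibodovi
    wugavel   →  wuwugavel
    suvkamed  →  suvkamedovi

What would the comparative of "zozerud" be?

zozerudovi

hewed and wugavel both have last vowel 'e' yet inflect differently (hewedovi, wuwugavel), so the last vowel is not what conditions the rule; the final letter is.
"zozerud" ends in -d. The stems ending in -d (hewed → hewedovi, suvkamed → suvkamedovi, lafibod → lafibodovi) add -ovi.
So zozerud → zozerudovi.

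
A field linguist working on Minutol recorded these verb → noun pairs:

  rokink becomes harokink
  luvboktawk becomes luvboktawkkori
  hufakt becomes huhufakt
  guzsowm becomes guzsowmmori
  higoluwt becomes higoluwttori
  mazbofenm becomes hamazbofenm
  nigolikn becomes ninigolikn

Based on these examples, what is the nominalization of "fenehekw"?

fefenehekw

guzsowm and mazbofenm both end in -m yet inflect differently (guzsowmmori, hamazbofenm), so the final letter is not what conditions the rule; the second-to-last letter is.
"fenehekw" has second-to-last letter 'k'. The stems whose second-to-last letter is 'k' (nigolikn → ninigolikn, hufakt → huhufakt) repeat the first consonant+vowel as a prefix.
The other patterns: stems whose second-to-last letter is 'w' double the final consonant and add -ori; stems whose second-to-last letter is 'n' add the prefix ha-.
So fenehekw → fefenehekw.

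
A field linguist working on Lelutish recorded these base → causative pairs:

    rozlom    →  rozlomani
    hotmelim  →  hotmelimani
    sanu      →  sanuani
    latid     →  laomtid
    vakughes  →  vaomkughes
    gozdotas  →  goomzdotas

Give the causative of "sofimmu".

hotmelim and latid both have last vowel 'i' yet inflect differently (hotmelimani, laomtid), so the last vowel is not what conditions the rule; the final letter is.
"sofimmu" ends in -u. The one such stem in the data (sanu → sanuani) adds -ani, so the same rule applies.
So sofimmu → sofimmuani.

sofimmuani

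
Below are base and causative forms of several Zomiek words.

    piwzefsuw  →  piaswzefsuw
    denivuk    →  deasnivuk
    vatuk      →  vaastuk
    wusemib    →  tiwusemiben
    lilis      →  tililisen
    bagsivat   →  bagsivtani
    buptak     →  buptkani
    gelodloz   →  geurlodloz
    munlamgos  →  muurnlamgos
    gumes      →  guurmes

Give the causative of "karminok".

denivuk and buptak both end in -k yet inflect differently (deasnivuk, buptkani), so the final letter is not what conditions the rule; the last vowel is.
"karminok" has last vowel 'o'. The stems whose last vowel is 'o' (gelodloz → geurlodloz, munlamgos → muurnlamgos) insert -ur- after the first vowel.
So karminok → kaurrminok.

kaurrminok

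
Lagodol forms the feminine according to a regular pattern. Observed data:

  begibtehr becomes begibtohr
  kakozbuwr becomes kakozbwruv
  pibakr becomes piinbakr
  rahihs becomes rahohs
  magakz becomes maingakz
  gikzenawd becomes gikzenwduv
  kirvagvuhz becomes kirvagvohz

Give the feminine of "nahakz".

nainhakz

begibtehr and pibakr both end in -r yet inflect differently (begibtohr, piinbakr), so the final letter is not what conditions the rule; the second-to-last letter is.
"nahakz" has second-to-last letter 'k'. The stems whose second-to-last letter is 'k' (pibakr → piinbakr, magakz → maingakz) insert -in- after the first vowel.
The other patterns: stems whose second-to-last letter is 'h' change the last vowel to 'o'; stems whose second-to-last letter is 'w' delete the last vowel and add -uv.
So nahakz → nainhakz.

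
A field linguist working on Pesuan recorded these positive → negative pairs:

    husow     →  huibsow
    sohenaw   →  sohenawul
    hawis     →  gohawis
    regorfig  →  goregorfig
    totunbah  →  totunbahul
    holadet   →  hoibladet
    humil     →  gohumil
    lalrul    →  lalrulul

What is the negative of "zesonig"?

gozesonig

humil and lalrul both end in -l yet inflect differently (gohumil, lalrulul), so the final letter is not what conditions the rule; the last vowel is.
"zesonig" has last vowel 'i'. The stems whose last vowel is 'i' (humil → gohumil, regorfig → goregorfig, hawis → gohawis) add the prefix go-.
So zesonig → gozesonig.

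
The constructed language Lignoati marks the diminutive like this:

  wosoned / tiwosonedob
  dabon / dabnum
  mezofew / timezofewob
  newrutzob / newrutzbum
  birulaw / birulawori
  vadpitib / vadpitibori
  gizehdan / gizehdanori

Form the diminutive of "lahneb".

"lahneb" has last vowel 'e'. The stems whose last vowel is 'e' (wosoned → tiwosonedob, mezofew → timezofewob) add ti- … -ob around the stem.
The other patterns: stems whose last vowel is 'o' delete the last vowel and add -um; stems whose last vowel is 'a' or 'i' add -ori.
So lahneb → tilahnebob.

tilahnebob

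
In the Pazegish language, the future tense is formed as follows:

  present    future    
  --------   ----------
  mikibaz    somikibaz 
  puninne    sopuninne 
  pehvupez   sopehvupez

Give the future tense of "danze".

sodanze

Every pair shown (mikibaz → somikibaz, puninne → sopuninne, pehvupez → sopehvupez) follows the same rule: add the prefix so-.
So danze → sodanze.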